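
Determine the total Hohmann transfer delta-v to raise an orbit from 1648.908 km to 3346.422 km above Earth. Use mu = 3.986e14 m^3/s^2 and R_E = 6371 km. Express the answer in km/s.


r1 = 8019.9080 km = 8.019908e+06 m
r2 = 9717.4220 km = 9.717422e+06 m
dv1 = sqrt(mu/r1)*(sqrt(2*r2/(r1+r2)) - 1) = 329.6420 m/s
dv2 = sqrt(mu/r2)*(1 - sqrt(2*r1/(r1+r2))) = 314.1761 m/s
total dv = |dv1| + |dv2| = 329.6420 + 314.1761 = 643.8181 m/s = 0.6438181 km/s

0.6438 km/s


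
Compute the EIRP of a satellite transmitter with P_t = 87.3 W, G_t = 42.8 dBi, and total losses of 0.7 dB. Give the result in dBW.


Pt = 87.3 W = 19.4101 dBW
EIRP = Pt_dBW + Gt - losses = 19.4101 + 42.8 - 0.7 = 61.5101 dBW

61.5101 dBW


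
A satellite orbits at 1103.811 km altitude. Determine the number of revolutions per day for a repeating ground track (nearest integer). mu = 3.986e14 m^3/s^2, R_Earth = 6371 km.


r = 7.474811e+06 m
T = 2*pi*sqrt(r^3/mu) = 6431.4892 s = 107.1915 min
revs/day = 1440 / 107.1915 = 13.4339
Rounded: 13 revolutions per day

13 revolutions per day


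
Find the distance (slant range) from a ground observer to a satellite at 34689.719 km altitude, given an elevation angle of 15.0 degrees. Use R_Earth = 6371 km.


h = 34689.719 km, el = 15.0 deg
d = -R_E*sin(el) + sqrt((R_E*sin(el))^2 + 2*R_E*h + h^2)
d = -6371.0000*sin(0.2617994) + sqrt((6371.0000*0.258819)^2 + 2*6371.0000*34689.719 + 34689.719^2)
d = 38948.0095 km

38948.0095 km


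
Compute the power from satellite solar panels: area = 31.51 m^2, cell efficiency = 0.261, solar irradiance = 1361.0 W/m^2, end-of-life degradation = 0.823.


P = area * eta * S * degradation
P = 31.51 * 0.261 * 1361.0 * 0.823
P = 9211.8503 W

9211.8503 W


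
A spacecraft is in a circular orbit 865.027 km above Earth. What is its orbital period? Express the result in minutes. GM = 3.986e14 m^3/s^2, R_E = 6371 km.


r = 7236.0270 km = 7.236027e+06 m
T = 2*pi*sqrt(r^3/mu) = 2*pi*sqrt(3.78879e+20 / 3.986e14)
T = 6125.7813 s = 102.0964 min

102.0964 minutes


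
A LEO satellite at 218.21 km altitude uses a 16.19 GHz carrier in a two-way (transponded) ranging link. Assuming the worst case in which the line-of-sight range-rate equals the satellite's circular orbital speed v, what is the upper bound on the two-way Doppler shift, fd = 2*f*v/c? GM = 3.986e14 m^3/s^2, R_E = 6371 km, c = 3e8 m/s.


r = 6.58921e+06 m
v = sqrt(mu/r) = 7777.7141 m/s (worst-case radial velocity)
f = 16.19 GHz = 1.619e+10 Hz
fd = 2*f*v/c = 2*1.619e+10*7777.7141/3.0e+08
fd = 839474.6043 Hz

839474.6043 Hz


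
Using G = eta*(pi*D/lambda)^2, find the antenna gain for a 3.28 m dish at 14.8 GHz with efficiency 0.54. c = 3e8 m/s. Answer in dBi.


lambda = c/f = 3e8 / 1.48e+10 = 0.02027027 m
G = eta*(pi*D/lambda)^2 = 0.54*(pi*3.28/0.02027027)^2
G = 139547.5172 (linear)
G = 10*log10(139547.5172) = 51.4472 dBi

51.4472 dBi


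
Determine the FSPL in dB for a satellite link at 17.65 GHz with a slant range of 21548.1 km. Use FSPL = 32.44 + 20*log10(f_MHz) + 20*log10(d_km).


f = 17.65 GHz = 17650.0000 MHz
d = 21548.1 km
FSPL = 32.44 + 20*log10(17650.0000) + 20*log10(21548.1)
FSPL = 32.44 + 84.9349 + 86.6682
FSPL = 204.0431 dB

204.0431 dB


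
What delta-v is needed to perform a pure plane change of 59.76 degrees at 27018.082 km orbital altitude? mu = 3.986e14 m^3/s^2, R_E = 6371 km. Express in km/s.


r = 33389.0820 km = 3.3389082e+07 m
V = sqrt(mu/r) = 3455.1460 m/s
di = 59.76 deg = 1.0430 rad
dV = 2*V*sin(di/2) = 2*3455.1460*sin(0.5215044)
dV = 3442.6046 m/s = 3.4426 km/s

3.4426 km/s


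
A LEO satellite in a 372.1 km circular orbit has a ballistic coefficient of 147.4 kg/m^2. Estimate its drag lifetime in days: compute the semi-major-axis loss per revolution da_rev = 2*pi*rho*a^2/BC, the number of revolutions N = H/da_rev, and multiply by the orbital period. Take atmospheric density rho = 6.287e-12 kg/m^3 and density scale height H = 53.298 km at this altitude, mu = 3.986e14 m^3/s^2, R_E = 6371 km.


a = R_E + alt = 6743.1000 km = 6.7431e+06 m
da_rev = 2*pi*rho*a^2/BC = 2*pi*6.287e-12*(6.7431e+06)^2/147.4 = 12.185547 m per revolution
N = H/da_rev = 53298.0000 m / 12.185547 m = 4373.8700 revolutions
P = 2*pi*sqrt(a^3/mu) = 5510.6220 s
lifetime = N*P = 4373.8700 * 5510.6220 = 2.4102744e+07 s = 278.9669 days

278.9669 days


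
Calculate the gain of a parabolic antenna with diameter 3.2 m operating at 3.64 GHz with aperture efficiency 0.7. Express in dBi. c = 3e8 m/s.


lambda = c/f = 3e8 / 3.64e+09 = 0.08241758 m
G = eta*(pi*D/lambda)^2 = 0.7*(pi*3.2/0.08241758)^2
G = 10414.9694 (linear)
G = 10*log10(10414.9694) = 40.1766 dBi

40.1766 dBi


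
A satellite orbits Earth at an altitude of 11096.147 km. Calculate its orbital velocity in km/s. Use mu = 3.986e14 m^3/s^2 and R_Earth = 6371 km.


r = R_E + alt = 6371.0 + 11096.147 = 17467.1470 km = 1.7467147e+07 m
v = sqrt(mu/r) = sqrt(3.986e14 / 1.7467147e+07) = 4777.0266 m/s = 4.7770 km/s

4.7770 km/s


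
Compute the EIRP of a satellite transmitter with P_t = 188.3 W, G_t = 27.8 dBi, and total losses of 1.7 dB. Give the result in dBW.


Pt = 188.3 W = 22.7485 dBW
EIRP = Pt_dBW + Gt - losses = 22.7485 + 27.8 - 1.7 = 48.8485 dBW

48.8485 dBW


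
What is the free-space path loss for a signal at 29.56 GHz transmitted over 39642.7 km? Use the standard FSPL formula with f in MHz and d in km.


f = 29.56 GHz = 29560.0000 MHz
d = 39642.7 km
FSPL = 32.44 + 20*log10(29560.0000) + 20*log10(39642.7)
FSPL = 32.44 + 89.4141 + 91.9633
FSPL = 213.8174 dB

213.8174 dB


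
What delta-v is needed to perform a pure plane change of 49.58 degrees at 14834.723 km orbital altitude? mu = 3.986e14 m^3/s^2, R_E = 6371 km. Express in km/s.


r = 21205.7230 km = 2.1205723e+07 m
V = sqrt(mu/r) = 4335.5291 m/s
di = 49.58 deg = 0.8653342 rad
dV = 2*V*sin(di/2) = 2*4335.5291*sin(0.4326671)
dV = 3635.7195 m/s = 3.6357 km/s

3.6357 km/s


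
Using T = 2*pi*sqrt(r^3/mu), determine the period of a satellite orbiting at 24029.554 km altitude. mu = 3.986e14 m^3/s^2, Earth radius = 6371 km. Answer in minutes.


r = 30400.5540 km = 3.0400554e+07 m
T = 2*pi*sqrt(r^3/mu) = 2*pi*sqrt(2.8096e+22 / 3.986e14)
T = 52751.3366 s = 879.1889 min

879.1889 minutes


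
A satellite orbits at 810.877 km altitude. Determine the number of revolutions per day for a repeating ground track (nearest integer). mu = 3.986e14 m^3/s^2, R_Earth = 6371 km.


r = 7.181877e+06 m
T = 2*pi*sqrt(r^3/mu) = 6057.1477 s = 100.9525 min
revs/day = 1440 / 100.9525 = 14.2641
Rounded: 14 revolutions per day

14 revolutions per day


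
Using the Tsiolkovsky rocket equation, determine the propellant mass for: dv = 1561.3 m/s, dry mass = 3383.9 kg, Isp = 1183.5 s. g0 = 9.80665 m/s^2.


ve = Isp * g0 = 1183.5 * 9.80665 = 11606.170275 m/s
mass ratio = exp(dv/ve) = exp(1561.3/11606.170275) = 1.14399128
m_prop = m_dry * (mr - 1) = 3383.9 * (1.14399128 - 1)
m_prop = 487.2521 kg

487.2521 kg


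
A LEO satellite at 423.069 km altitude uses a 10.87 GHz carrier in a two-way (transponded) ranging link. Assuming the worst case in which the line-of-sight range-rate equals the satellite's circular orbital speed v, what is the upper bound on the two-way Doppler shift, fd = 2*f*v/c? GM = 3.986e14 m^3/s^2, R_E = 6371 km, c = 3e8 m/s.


r = 6.794069e+06 m
v = sqrt(mu/r) = 7659.5573 m/s (worst-case radial velocity)
f = 10.87 GHz = 1.087e+10 Hz
fd = 2*f*v/c = 2*1.087e+10*7659.5573/3.0e+08
fd = 555062.5872 Hz

555062.5872 Hz


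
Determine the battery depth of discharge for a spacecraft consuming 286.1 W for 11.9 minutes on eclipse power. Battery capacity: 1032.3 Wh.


E_used = P * t / 60 = 286.1 * 11.9 / 60 = 56.7432 Wh
DOD = E_used / E_total * 100 = 56.7432 / 1032.3 * 100
DOD = 5.4968 %

5.4968 %


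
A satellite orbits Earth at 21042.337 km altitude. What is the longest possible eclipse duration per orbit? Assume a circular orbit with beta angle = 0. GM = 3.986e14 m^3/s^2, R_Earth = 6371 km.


r = 27413.3370 km
T = 752.8402 min
Eclipse fraction = arcsin(R_E/r)/pi = arcsin(6371.0000/27413.3370)/pi
= arcsin(0.2324051)/pi = 0.07465952
Eclipse duration = 0.07465952 * 752.8402 = 56.2067 min

56.2067 minutes


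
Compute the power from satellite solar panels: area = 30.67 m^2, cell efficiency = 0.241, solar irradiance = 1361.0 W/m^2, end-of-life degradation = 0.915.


P = area * eta * S * degradation
P = 30.67 * 0.241 * 1361.0 * 0.915
P = 9204.7085 W

9204.7085 W


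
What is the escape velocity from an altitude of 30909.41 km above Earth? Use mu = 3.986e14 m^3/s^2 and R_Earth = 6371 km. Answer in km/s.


r = 6371.0 + 30909.41 = 37280.4100 km = 3.728041e+07 m
v_esc = sqrt(2*mu/r) = sqrt(2*3.986e14 / 3.728041e+07)
v_esc = 4624.2713 m/s = 4.6243 km/s

4.6243 km/s


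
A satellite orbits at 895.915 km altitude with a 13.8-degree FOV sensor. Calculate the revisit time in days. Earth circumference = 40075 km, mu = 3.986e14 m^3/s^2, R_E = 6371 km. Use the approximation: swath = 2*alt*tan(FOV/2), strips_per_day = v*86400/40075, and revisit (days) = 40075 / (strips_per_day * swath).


swath = 2*895.915*tan(0.1204277) = 216.8353 km
v = sqrt(mu/r) = 7406.1688 m/s = 7.4062 km/s
strips/day = v*86400/40075 = 7.4062*86400/40075 = 15.9674
coverage/day = strips * swath = 15.9674 * 216.8353 = 3462.2922 km
revisit = 40075 / 3462.2922 = 11.5747 days

11.5747 days


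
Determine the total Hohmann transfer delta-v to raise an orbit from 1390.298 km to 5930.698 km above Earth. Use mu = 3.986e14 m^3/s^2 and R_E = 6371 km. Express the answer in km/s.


r1 = 7761.2980 km = 7.761298e+06 m
r2 = 12301.6980 km = 1.2301698e+07 m
dv1 = sqrt(mu/r1)*(sqrt(2*r2/(r1+r2)) - 1) = 769.5829 m/s
dv2 = sqrt(mu/r2)*(1 - sqrt(2*r1/(r1+r2))) = 685.3611 m/s
total dv = |dv1| + |dv2| = 769.5829 + 685.3611 = 1454.9440 m/s = 1.4549 km/s

1.4549 km/s


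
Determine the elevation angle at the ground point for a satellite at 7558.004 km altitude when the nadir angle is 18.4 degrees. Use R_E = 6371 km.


r = R_E + alt = 13929.0040 km
Law of sines in the satellite / Earth-center / ground-point triangle:
  sin(nadir)/R_E = sin(90 + el)/r  =>  cos(el) = (r/R_E)*sin(nadir)
cos(el) = (13929.0040 / 6371.0000) * sin(18.4 deg) = 0.6901078
el = arccos(0.6901078) = 46.3614 deg
(Earth-central angle = 90 - nadir - el = 25.2386 deg)

46.3614 degrees


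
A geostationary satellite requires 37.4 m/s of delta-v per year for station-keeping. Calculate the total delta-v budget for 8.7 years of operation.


dV = rate * years = 37.4 * 8.7
dV = 325.3800 m/s

325.3800 m/s


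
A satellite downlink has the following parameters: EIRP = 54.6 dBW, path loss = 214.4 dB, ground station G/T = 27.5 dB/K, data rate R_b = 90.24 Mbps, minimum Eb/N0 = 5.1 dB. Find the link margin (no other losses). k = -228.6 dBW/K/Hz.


C/N0 = EIRP - FSPL + G/T - k = 54.6 - 214.4 + 27.5 - (-228.6)
C/N0 = 96.3000 dB-Hz
R_b = 90.24 Mbps = 9.024e+07 bps -> 10*log10(R_b) = 79.5540 dB-Hz
Eb/N0 = C/N0 - 10*log10(R_b) = 96.3000 - 79.5540 = 16.7460 dB
Margin = Eb/N0 - Eb/N0_req = 16.7460 - 5.1 = 11.6460 dB (link closes)

11.6460 dB


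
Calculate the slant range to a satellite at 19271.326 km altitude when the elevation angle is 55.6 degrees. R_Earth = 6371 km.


h = 19271.326 km, el = 55.6 deg
d = -R_E*sin(el) + sqrt((R_E*sin(el))^2 + 2*R_E*h + h^2)
d = -6371.0000*sin(0.9704031) + sqrt((6371.0000*0.8251135)^2 + 2*6371.0000*19271.326 + 19271.326^2)
d = 20131.6475 km

20131.6475 km


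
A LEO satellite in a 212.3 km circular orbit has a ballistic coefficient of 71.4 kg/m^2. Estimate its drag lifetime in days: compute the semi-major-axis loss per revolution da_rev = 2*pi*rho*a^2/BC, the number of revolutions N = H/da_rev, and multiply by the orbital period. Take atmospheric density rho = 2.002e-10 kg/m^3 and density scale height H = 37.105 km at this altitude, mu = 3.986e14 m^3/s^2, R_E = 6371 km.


a = R_E + alt = 6583.3000 km = 6.5833e+06 m
da_rev = 2*pi*rho*a^2/BC = 2*pi*2.002e-10*(6.5833e+06)^2/71.4 = 763.542160 m per revolution
N = H/da_rev = 37105.0000 m / 763.542160 m = 48.5959 revolutions
P = 2*pi*sqrt(a^3/mu) = 5315.8986 s
lifetime = N*P = 48.5959 * 5315.8986 = 258330.7497 s = 2.9899 days

2.9899 days


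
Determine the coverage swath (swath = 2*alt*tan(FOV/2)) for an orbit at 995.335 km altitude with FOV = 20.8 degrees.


FOV = 20.8 deg = 0.3630285 rad
swath = 2 * alt * tan(FOV/2) = 2 * 995.335 * tan(0.1815142)
swath = 2 * 995.335 * 0.1835343
swath = 365.3563 km

365.3563 km


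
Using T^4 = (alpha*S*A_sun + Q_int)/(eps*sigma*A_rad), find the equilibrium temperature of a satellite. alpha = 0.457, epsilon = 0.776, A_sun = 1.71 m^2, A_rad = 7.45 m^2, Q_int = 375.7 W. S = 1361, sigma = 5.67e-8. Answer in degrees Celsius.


Numerator = alpha*S*A_sun + Q_int = 0.457*1361*1.71 + 375.7 = 1439.2807 W
Denominator = eps*sigma*A_rad = 0.776*5.67e-8*7.45 = 3.2779404e-07 W/K^4
T^4 = 4.3908079e+09 K^4
T = 257.4163 K = -15.7337 C

-15.7337 degrees Celsius


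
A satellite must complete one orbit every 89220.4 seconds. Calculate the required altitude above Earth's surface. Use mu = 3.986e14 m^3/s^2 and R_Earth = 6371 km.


T = 89220.4 s
r = (mu*T^2/(4*pi^2))^(1/3) = (3.986e14 * 89220.4^2 / (4*pi^2))^(1/3)
r = 4.3155415e+07 m = 43155.4149 km
alt = r - R_E = 43155.4149 - 6371 = 36784.4149 km

36784.4149 km


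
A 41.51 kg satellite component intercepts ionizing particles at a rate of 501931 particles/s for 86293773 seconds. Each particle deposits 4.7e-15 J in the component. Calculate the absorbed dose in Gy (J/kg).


Total energy deposited = rate * time * E_per
  = 501931 * 86293773 * 4.7e-15 = 0.2035735 J
Dose = E_total / mass = 0.2035735 / 41.51
Dose = 0.004904205 Gy

0.0049 Gy


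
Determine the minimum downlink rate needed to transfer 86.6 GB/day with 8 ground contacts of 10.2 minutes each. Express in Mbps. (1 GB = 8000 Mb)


total contact time = 8 * 10.2 * 60 = 4896.0000 s
data = 86.6 GB = 692800.0000 Mb
rate = 692800.0000 / 4896.0000 = 141.5033 Mbps

141.5033 Mbps


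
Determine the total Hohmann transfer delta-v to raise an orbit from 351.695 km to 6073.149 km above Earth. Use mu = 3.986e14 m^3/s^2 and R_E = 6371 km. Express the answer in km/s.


r1 = 6722.6950 km = 6.722695e+06 m
r2 = 12444.1490 km = 1.2444149e+07 m
dv1 = sqrt(mu/r1)*(sqrt(2*r2/(r1+r2)) - 1) = 1074.3263 m/s
dv2 = sqrt(mu/r2)*(1 - sqrt(2*r1/(r1+r2))) = 919.3955 m/s
total dv = |dv1| + |dv2| = 1074.3263 + 919.3955 = 1993.7218 m/s = 1.9937 km/s

1.9937 km/s


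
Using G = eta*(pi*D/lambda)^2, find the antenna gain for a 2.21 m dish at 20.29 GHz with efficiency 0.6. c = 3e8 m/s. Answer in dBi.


lambda = c/f = 3e8 / 2.029e+10 = 0.01478561 m
G = eta*(pi*D/lambda)^2 = 0.6*(pi*2.21/0.01478561)^2
G = 132299.1725 (linear)
G = 10*log10(132299.1725) = 51.2156 dBi

51.2156 dBi


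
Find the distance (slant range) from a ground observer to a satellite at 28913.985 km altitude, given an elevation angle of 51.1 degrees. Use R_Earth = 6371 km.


h = 28913.985 km, el = 51.1 deg
d = -R_E*sin(el) + sqrt((R_E*sin(el))^2 + 2*R_E*h + h^2)
d = -6371.0000*sin(0.8918632) + sqrt((6371.0000*0.7782431)^2 + 2*6371.0000*28913.985 + 28913.985^2)
d = 30099.2535 km

30099.2535 km


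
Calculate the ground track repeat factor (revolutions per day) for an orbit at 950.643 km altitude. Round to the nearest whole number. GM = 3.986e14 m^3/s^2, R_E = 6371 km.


r = 7.321643e+06 m
T = 2*pi*sqrt(r^3/mu) = 6234.8218 s = 103.9137 min
revs/day = 1440 / 103.9137 = 13.8577
Rounded: 14 revolutions per day

14 revolutions per day


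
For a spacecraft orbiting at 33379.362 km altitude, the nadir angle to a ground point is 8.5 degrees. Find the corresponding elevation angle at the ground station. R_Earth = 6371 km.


r = R_E + alt = 39750.3620 km
Law of sines in the satellite / Earth-center / ground-point triangle:
  sin(nadir)/R_E = sin(90 + el)/r  =>  cos(el) = (r/R_E)*sin(nadir)
cos(el) = (39750.3620 / 6371.0000) * sin(8.5 deg) = 0.9222222
el = arccos(0.9222222) = 22.7469 deg
(Earth-central angle = 90 - nadir - el = 58.7531 deg)

22.7469 degrees


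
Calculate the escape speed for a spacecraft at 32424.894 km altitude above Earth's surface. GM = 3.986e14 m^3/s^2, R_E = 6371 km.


r = 6371.0 + 32424.894 = 38795.8940 km = 3.8795894e+07 m
v_esc = sqrt(2*mu/r) = sqrt(2*3.986e14 / 3.8795894e+07)
v_esc = 4533.0526 m/s = 4.5331 km/s

4.5331 km/s


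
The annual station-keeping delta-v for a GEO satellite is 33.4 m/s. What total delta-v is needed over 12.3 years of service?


dV = rate * years = 33.4 * 12.3
dV = 410.8200 m/s

410.8200 m/s


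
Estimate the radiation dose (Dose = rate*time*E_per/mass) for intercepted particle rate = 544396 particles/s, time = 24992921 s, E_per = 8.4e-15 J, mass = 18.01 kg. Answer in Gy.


Total energy deposited = rate * time * E_per
  = 544396 * 24992921 * 8.4e-15 = 0.1142908 J
Dose = E_total / mass = 0.1142908 / 18.01
Dose = 0.006345963 Gy

0.0063 Gy


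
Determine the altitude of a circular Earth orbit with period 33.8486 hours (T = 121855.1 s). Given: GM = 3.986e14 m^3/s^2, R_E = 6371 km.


T = 121855.1 s
r = (mu*T^2/(4*pi^2))^(1/3) = (3.986e14 * 121855.1^2 / (4*pi^2))^(1/3)
r = 5.3123701e+07 m = 53123.7013 km
alt = r - R_E = 53123.7013 - 6371 = 46752.7013 km

46752.7013 km


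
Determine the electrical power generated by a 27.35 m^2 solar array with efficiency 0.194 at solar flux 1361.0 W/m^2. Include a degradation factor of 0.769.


P = area * eta * S * degradation
P = 27.35 * 0.194 * 1361.0 * 0.769
P = 5553.2027 W

5553.2027 W


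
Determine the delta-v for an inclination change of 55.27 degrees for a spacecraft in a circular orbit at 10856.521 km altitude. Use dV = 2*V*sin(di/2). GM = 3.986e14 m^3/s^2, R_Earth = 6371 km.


r = 17227.5210 km = 1.7227521e+07 m
V = sqrt(mu/r) = 4810.1349 m/s
di = 55.27 deg = 0.9646435 rad
dV = 2*V*sin(di/2) = 2*4810.1349*sin(0.4823217)
dV = 4462.2399 m/s = 4.4622 km/s

4.4622 km/s


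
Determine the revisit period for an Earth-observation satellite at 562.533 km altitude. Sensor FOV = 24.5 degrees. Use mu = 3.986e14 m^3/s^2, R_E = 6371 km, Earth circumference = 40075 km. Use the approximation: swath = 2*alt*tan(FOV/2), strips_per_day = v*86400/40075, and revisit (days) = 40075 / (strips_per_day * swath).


swath = 2*562.533*tan(0.2138028) = 244.2758 km
v = sqrt(mu/r) = 7582.1322 m/s = 7.5821 km/s
strips/day = v*86400/40075 = 7.5821*86400/40075 = 16.3468
coverage/day = strips * swath = 16.3468 * 244.2758 = 3993.1163 km
revisit = 40075 / 3993.1163 = 10.0360 days

10.0360 days


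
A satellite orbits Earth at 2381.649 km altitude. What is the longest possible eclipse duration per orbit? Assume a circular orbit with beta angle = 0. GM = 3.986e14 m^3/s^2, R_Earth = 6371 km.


r = 8752.6490 km
T = 135.8217 min
Eclipse fraction = arcsin(R_E/r)/pi = arcsin(6371.0000/8752.6490)/pi
= arcsin(0.7278939)/pi = 0.2595007
Eclipse duration = 0.2595007 * 135.8217 = 35.2458 min

35.2458 minutes


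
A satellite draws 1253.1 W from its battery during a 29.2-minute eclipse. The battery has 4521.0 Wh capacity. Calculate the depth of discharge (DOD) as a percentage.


E_used = P * t / 60 = 1253.1 * 29.2 / 60 = 609.8420 Wh
DOD = E_used / E_total * 100 = 609.8420 / 4521.0 * 100
DOD = 13.4891 %

13.4891 %


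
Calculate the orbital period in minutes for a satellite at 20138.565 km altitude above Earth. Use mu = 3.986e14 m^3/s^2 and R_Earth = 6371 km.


r = 26509.5650 km = 2.6509565e+07 m
T = 2*pi*sqrt(r^3/mu) = 2*pi*sqrt(1.8629783e+22 / 3.986e14)
T = 42955.1385 s = 715.9190 min

715.9190 minutes


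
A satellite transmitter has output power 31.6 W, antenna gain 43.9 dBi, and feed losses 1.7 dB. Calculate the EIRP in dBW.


Pt = 31.6 W = 14.9969 dBW
EIRP = Pt_dBW + Gt - losses = 14.9969 + 43.9 - 1.7 = 57.1969 dBW

57.1969 dBW


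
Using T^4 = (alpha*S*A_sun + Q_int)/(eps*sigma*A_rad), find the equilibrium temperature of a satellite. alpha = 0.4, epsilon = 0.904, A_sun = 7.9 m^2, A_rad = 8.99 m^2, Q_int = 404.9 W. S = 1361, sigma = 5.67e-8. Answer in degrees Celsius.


Numerator = alpha*S*A_sun + Q_int = 0.4*1361*7.9 + 404.9 = 4705.6600 W
Denominator = eps*sigma*A_rad = 0.904*5.67e-8*8.99 = 4.6079863e-07 W/K^4
T^4 = 1.0211966e+10 K^4
T = 317.8903 K = 44.7403 C

44.7403 degrees Celsius


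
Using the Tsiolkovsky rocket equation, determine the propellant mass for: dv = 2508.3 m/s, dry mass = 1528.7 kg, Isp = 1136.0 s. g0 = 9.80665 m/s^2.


ve = Isp * g0 = 1136.0 * 9.80665 = 11140.354400 m/s
mass ratio = exp(dv/ve) = exp(2508.3/11140.354400) = 1.25251611
m_prop = m_dry * (mr - 1) = 1528.7 * (1.25251611 - 1)
m_prop = 386.0214 kg

386.0214 kg


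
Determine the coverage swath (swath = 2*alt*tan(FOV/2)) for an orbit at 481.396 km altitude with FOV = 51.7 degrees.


FOV = 51.7 deg = 0.9023352 rad
swath = 2 * alt * tan(FOV/2) = 2 * 481.396 * tan(0.4511676)
swath = 2 * 481.396 * 0.4844959
swath = 466.4688 km

466.4688 km


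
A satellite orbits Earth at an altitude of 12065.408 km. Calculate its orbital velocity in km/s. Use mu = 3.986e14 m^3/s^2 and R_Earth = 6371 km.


r = R_E + alt = 6371.0 + 12065.408 = 18436.4080 km = 1.8436408e+07 m
v = sqrt(mu/r) = sqrt(3.986e14 / 1.8436408e+07) = 4649.7595 m/s = 4.6498 km/s

4.6498 km/s


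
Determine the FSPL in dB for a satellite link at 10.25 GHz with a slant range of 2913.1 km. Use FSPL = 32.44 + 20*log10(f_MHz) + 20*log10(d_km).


f = 10.25 GHz = 10250.0000 MHz
d = 2913.1 km
FSPL = 32.44 + 20*log10(10250.0000) + 20*log10(2913.1)
FSPL = 32.44 + 80.2145 + 69.2871
FSPL = 181.9416 dB

181.9416 dB


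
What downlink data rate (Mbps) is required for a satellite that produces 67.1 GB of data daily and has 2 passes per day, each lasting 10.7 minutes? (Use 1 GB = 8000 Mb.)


total contact time = 2 * 10.7 * 60 = 1284.0000 s
data = 67.1 GB = 536800.0000 Mb
rate = 536800.0000 / 1284.0000 = 418.0685 Mbps

418.0685 Mbps


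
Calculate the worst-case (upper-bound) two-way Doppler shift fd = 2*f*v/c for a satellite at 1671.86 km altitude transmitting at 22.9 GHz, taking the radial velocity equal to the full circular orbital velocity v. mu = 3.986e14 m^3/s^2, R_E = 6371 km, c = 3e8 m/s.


r = 8.04286e+06 m
v = sqrt(mu/r) = 7039.8498 m/s (worst-case radial velocity)
f = 22.9 GHz = 2.29e+10 Hz
fd = 2*f*v/c = 2*2.29e+10*7039.8498/3.0e+08
fd = 1.0747504e+06 Hz

1.0748e+06 Hz


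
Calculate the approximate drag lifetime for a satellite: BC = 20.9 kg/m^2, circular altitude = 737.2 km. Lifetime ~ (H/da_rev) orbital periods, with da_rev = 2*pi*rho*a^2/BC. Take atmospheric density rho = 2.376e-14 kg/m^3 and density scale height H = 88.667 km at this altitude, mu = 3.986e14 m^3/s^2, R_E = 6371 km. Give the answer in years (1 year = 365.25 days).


a = R_E + alt = 7108.2000 km = 7.1082e+06 m
da_rev = 2*pi*rho*a^2/BC = 2*pi*2.376e-14*(7.1082e+06)^2/20.9 = 0.360910316 m per revolution
N = H/da_rev = 88667.0000 m / 0.360910316 m = 245675.9920 revolutions
P = 2*pi*sqrt(a^3/mu) = 5964.1791 s
lifetime = N*P = 245675.9920 * 5964.1791 = 1.4652556e+09 s = 16958.9772 days
years = 16958.9772 / 365.25 = 46.4311 years

46.4311 years


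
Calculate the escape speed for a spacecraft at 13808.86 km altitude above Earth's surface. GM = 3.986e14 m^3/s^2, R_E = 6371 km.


r = 6371.0 + 13808.86 = 20179.8600 km = 2.017986e+07 m
v_esc = sqrt(2*mu/r) = sqrt(2*3.986e14 / 2.017986e+07)
v_esc = 6285.2791 m/s = 6.2853 km/s

6.2853 km/s


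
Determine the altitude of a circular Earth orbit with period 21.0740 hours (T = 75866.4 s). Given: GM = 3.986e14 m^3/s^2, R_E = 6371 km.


T = 75866.4 s
r = (mu*T^2/(4*pi^2))^(1/3) = (3.986e14 * 75866.4^2 / (4*pi^2))^(1/3)
r = 3.8733984e+07 m = 38733.9841 km
alt = r - R_E = 38733.9841 - 6371 = 32362.9841 km

32362.9841 km


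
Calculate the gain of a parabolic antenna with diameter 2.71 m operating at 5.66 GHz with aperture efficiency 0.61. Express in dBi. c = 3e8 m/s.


lambda = c/f = 3e8 / 5.66e+09 = 0.05300353 m
G = eta*(pi*D/lambda)^2 = 0.61*(pi*2.71/0.05300353)^2
G = 15738.3252 (linear)
G = 10*log10(15738.3252) = 41.9696 dBi

41.9696 dBi


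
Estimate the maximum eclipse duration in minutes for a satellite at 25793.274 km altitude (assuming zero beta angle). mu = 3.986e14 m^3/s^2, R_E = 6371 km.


r = 32164.2740 km
T = 956.7988 min
Eclipse fraction = arcsin(R_E/r)/pi = arcsin(6371.0000/32164.2740)/pi
= arcsin(0.1980769)/pi = 0.06346958
Eclipse duration = 0.06346958 * 956.7988 = 60.7276 min

60.7276 minutes


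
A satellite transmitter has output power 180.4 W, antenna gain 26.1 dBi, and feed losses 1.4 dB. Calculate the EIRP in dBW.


Pt = 180.4 W = 22.5624 dBW
EIRP = Pt_dBW + Gt - losses = 22.5624 + 26.1 - 1.4 = 47.2624 dBW

47.2624 dBW


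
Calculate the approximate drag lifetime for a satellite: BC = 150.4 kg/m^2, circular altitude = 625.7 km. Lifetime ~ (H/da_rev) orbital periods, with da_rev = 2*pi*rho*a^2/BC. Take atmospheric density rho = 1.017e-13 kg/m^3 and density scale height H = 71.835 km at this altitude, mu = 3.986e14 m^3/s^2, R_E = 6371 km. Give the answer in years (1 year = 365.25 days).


a = R_E + alt = 6996.7000 km = 6.9967e+06 m
da_rev = 2*pi*rho*a^2/BC = 2*pi*1.017e-13*(6.9967e+06)^2/150.4 = 0.20798858 m per revolution
N = H/da_rev = 71835.0000 m / 0.20798858 m = 345379.5388 revolutions
P = 2*pi*sqrt(a^3/mu) = 5824.3988 s
lifetime = N*P = 345379.5388 * 5824.3988 = 2.0116282e+09 s = 23282.7333 days
years = 23282.7333 / 365.25 = 63.7446 years

63.7446 years


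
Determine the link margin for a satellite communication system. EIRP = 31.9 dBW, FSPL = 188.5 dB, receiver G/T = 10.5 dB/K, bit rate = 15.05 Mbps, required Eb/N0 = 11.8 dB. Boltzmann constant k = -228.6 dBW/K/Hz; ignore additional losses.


C/N0 = EIRP - FSPL + G/T - k = 31.9 - 188.5 + 10.5 - (-228.6)
C/N0 = 82.5000 dB-Hz
R_b = 15.05 Mbps = 1.505e+07 bps -> 10*log10(R_b) = 71.7754 dB-Hz
Eb/N0 = C/N0 - 10*log10(R_b) = 82.5000 - 71.7754 = 10.7246 dB
Margin = Eb/N0 - Eb/N0_req = 10.7246 - 11.8 = -1.0754 dB (negative margin: link does not close)

-1.0754 dB


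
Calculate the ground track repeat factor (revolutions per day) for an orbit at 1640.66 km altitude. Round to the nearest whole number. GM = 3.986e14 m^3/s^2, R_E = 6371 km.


r = 8.01166e+06 m
T = 2*pi*sqrt(r^3/mu) = 7136.6597 s = 118.9443 min
revs/day = 1440 / 118.9443 = 12.1065
Rounded: 12 revolutions per day

12 revolutions per day


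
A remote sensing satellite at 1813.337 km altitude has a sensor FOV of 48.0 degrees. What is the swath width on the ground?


FOV = 48.0 deg = 0.837758 rad
swath = 2 * alt * tan(FOV/2) = 2 * 1813.337 * tan(0.418879)
swath = 2 * 1813.337 * 0.4452287
swath = 1614.6993 km

1614.6993 km


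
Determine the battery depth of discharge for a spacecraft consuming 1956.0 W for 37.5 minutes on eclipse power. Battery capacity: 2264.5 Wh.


E_used = P * t / 60 = 1956.0 * 37.5 / 60 = 1222.5000 Wh
DOD = E_used / E_total * 100 = 1222.5000 / 2264.5 * 100
DOD = 53.9854 %

53.9854 %


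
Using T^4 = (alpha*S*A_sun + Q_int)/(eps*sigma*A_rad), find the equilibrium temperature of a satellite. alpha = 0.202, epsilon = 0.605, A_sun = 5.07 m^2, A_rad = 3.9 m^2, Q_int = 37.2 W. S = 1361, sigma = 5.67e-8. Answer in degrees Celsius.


Numerator = alpha*S*A_sun + Q_int = 0.202*1361*5.07 + 37.2 = 1431.0545 W
Denominator = eps*sigma*A_rad = 0.605*5.67e-8*3.9 = 1.3378365e-07 W/K^4
T^4 = 1.0696782e+10 K^4
T = 321.5980 K = 48.4480 C

48.4480 degrees Celsius


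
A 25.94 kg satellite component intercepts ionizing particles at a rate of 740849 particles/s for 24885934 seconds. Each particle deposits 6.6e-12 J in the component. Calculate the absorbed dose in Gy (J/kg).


Total energy deposited = rate * time * E_per
  = 740849 * 24885934 * 6.6e-12 = 121.6823 J
Dose = E_total / mass = 121.6823 / 25.94
Dose = 4.6909 Gy

4.6909 Gy


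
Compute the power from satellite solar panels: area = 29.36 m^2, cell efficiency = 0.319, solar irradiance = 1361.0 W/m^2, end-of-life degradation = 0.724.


P = area * eta * S * degradation
P = 29.36 * 0.319 * 1361.0 * 0.724
P = 9228.7616 W

9228.7616 W


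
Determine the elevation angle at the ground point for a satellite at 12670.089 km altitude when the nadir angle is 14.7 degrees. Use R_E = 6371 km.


r = R_E + alt = 19041.0890 km
Law of sines in the satellite / Earth-center / ground-point triangle:
  sin(nadir)/R_E = sin(90 + el)/r  =>  cos(el) = (r/R_E)*sin(nadir)
cos(el) = (19041.0890 / 6371.0000) * sin(14.7 deg) = 0.7584096
el = arccos(0.7584096) = 40.6758 deg
(Earth-central angle = 90 - nadir - el = 34.6242 deg)

40.6758 degrees


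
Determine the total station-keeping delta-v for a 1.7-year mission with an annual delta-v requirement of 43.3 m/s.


dV = rate * years = 43.3 * 1.7
dV = 73.6100 m/s

73.6100 m/s


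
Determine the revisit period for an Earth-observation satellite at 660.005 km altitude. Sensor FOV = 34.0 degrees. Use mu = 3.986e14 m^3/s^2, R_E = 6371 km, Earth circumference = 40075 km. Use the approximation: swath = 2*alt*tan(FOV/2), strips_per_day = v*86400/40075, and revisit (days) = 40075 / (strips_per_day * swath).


swath = 2*660.005*tan(0.296706) = 403.5676 km
v = sqrt(mu/r) = 7529.3926 m/s = 7.5294 km/s
strips/day = v*86400/40075 = 7.5294*86400/40075 = 16.2331
coverage/day = strips * swath = 16.2331 * 403.5676 = 6551.1328 km
revisit = 40075 / 6551.1328 = 6.1173 days

6.1173 days


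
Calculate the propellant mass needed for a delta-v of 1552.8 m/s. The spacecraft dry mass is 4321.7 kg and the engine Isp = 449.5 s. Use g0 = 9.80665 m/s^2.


ve = Isp * g0 = 449.5 * 9.80665 = 4408.089175 m/s
mass ratio = exp(dv/ve) = exp(1552.8/4408.089175) = 1.42228037
m_prop = m_dry * (mr - 1) = 4321.7 * (1.42228037 - 1)
m_prop = 1824.9691 kg

1824.9691 kg


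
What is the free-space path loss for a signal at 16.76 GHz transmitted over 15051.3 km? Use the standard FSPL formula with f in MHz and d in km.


f = 16.76 GHz = 16760.0000 MHz
d = 15051.3 km
FSPL = 32.44 + 20*log10(16760.0000) + 20*log10(15051.3)
FSPL = 32.44 + 84.4855 + 83.5515
FSPL = 200.4770 dB

200.4770 dB


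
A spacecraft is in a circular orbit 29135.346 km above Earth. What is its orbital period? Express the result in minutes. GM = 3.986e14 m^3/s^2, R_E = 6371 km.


r = 35506.3460 km = 3.5506346e+07 m
T = 2*pi*sqrt(r^3/mu) = 2*pi*sqrt(4.4762872e+22 / 3.986e14)
T = 66584.0477 s = 1109.7341 min

1109.7341 minutes


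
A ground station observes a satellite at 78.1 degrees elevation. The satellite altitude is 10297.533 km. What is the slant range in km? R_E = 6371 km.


h = 10297.533 km, el = 78.1 deg
d = -R_E*sin(el) + sqrt((R_E*sin(el))^2 + 2*R_E*h + h^2)
d = -6371.0000*sin(1.3631) + sqrt((6371.0000*0.978509)^2 + 2*6371.0000*10297.533 + 10297.533^2)
d = 10382.6011 km

10382.6011 km


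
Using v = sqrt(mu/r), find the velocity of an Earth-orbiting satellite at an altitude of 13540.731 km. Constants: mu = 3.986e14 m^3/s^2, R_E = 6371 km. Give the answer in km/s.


r = R_E + alt = 6371.0 + 13540.731 = 19911.7310 km = 1.9911731e+07 m
v = sqrt(mu/r) = sqrt(3.986e14 / 1.9911731e+07) = 4474.1871 m/s = 4.4742 km/s

4.4742 km/s


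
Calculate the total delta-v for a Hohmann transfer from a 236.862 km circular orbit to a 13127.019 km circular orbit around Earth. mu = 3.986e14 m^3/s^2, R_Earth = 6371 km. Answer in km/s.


r1 = 6607.8620 km = 6.607862e+06 m
r2 = 19498.0190 km = 1.9498019e+07 m
dv1 = sqrt(mu/r1)*(sqrt(2*r2/(r1+r2)) - 1) = 1725.7407 m/s
dv2 = sqrt(mu/r2)*(1 - sqrt(2*r1/(r1+r2))) = 1304.4150 m/s
total dv = |dv1| + |dv2| = 1725.7407 + 1304.4150 = 3030.1557 m/s = 3.0302 km/s

3.0302 km/s


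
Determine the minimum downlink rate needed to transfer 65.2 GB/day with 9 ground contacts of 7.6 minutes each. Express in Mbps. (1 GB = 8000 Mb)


total contact time = 9 * 7.6 * 60 = 4104.0000 s
data = 65.2 GB = 521600.0000 Mb
rate = 521600.0000 / 4104.0000 = 127.0955 Mbps

127.0955 Mbps


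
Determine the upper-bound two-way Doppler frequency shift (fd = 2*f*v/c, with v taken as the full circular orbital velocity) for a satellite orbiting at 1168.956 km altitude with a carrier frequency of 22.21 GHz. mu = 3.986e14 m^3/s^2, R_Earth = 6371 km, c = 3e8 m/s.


r = 7.539956e+06 m
v = sqrt(mu/r) = 7270.8342 m/s (worst-case radial velocity)
f = 22.21 GHz = 2.221e+10 Hz
fd = 2*f*v/c = 2*2.221e+10*7270.8342/3.0e+08
fd = 1.0765682e+06 Hz

1.0766e+06 Hz


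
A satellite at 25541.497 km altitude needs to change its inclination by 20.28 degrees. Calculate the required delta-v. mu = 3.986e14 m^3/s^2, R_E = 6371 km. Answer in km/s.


r = 31912.4970 km = 3.1912497e+07 m
V = sqrt(mu/r) = 3534.1767 m/s
di = 20.28 deg = 0.3539528 rad
dV = 2*V*sin(di/2) = 2*3534.1767*sin(0.1769764)
dV = 1244.4118 m/s = 1.2444 km/s

1.2444 km/s


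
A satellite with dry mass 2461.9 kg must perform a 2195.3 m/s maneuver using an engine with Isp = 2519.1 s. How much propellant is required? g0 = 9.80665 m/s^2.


ve = Isp * g0 = 2519.1 * 9.80665 = 24703.932015 m/s
mass ratio = exp(dv/ve) = exp(2195.3/24703.932015) = 1.09293244
m_prop = m_dry * (mr - 1) = 2461.9 * (1.09293244 - 1)
m_prop = 228.7904 kg

228.7904 kg


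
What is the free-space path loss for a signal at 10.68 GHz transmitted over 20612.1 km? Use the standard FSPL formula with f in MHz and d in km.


f = 10.68 GHz = 10680.0000 MHz
d = 20612.1 km
FSPL = 32.44 + 20*log10(10680.0000) + 20*log10(20612.1)
FSPL = 32.44 + 80.5714 + 86.2824
FSPL = 199.2939 dB

199.2939 dB


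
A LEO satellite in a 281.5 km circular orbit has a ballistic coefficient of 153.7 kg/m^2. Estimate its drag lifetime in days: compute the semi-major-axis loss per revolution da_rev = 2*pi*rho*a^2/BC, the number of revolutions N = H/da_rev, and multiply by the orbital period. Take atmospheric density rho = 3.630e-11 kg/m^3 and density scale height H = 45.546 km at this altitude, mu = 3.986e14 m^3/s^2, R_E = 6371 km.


a = R_E + alt = 6652.5000 km = 6.6525e+06 m
da_rev = 2*pi*rho*a^2/BC = 2*pi*3.630e-11*(6.6525e+06)^2/153.7 = 65.672325 m per revolution
N = H/da_rev = 45546.0000 m / 65.672325 m = 693.5341 revolutions
P = 2*pi*sqrt(a^3/mu) = 5399.9352 s
lifetime = N*P = 693.5341 * 5399.9352 = 3.7450394e+06 s = 43.3454 days

43.3454 days


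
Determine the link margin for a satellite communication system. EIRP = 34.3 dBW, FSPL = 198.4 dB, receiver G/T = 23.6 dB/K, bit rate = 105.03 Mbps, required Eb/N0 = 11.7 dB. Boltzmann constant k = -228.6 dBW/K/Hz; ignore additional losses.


C/N0 = EIRP - FSPL + G/T - k = 34.3 - 198.4 + 23.6 - (-228.6)
C/N0 = 88.1000 dB-Hz
R_b = 105.03 Mbps = 1.0503e+08 bps -> 10*log10(R_b) = 80.2131 dB-Hz
Eb/N0 = C/N0 - 10*log10(R_b) = 88.1000 - 80.2131 = 7.8869 dB
Margin = Eb/N0 - Eb/N0_req = 7.8869 - 11.7 = -3.8131 dB (negative margin: link does not close)

-3.8131 dB


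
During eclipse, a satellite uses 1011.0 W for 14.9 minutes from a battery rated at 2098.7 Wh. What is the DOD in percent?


E_used = P * t / 60 = 1011.0 * 14.9 / 60 = 251.0650 Wh
DOD = E_used / E_total * 100 = 251.0650 / 2098.7 * 100
DOD = 11.9629 %

11.9629 %


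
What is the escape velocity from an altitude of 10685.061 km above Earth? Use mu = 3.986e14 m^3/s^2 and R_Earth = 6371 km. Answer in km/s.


r = 6371.0 + 10685.061 = 17056.0610 km = 1.7056061e+07 m
v_esc = sqrt(2*mu/r) = sqrt(2*3.986e14 / 1.7056061e+07)
v_esc = 6836.6646 m/s = 6.8367 km/s

6.8367 km/s


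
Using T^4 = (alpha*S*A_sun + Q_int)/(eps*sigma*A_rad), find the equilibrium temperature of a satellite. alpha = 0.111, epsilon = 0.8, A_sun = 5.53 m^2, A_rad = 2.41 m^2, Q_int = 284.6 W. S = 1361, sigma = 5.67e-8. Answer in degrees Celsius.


Numerator = alpha*S*A_sun + Q_int = 0.111*1361*5.53 + 284.6 = 1120.0226 W
Denominator = eps*sigma*A_rad = 0.8*5.67e-8*2.41 = 1.093176e-07 W/K^4
T^4 = 1.0245584e+10 K^4
T = 318.1516 K = 45.0016 C

45.0016 degrees Celsius


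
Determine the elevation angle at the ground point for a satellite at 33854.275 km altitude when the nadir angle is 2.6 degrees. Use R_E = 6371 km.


r = R_E + alt = 40225.2750 km
Law of sines in the satellite / Earth-center / ground-point triangle:
  sin(nadir)/R_E = sin(90 + el)/r  =>  cos(el) = (r/R_E)*sin(nadir)
cos(el) = (40225.2750 / 6371.0000) * sin(2.6 deg) = 0.2864132
el = arccos(0.2864132) = 73.3567 deg
(Earth-central angle = 90 - nadir - el = 14.0433 deg)

73.3567 degrees


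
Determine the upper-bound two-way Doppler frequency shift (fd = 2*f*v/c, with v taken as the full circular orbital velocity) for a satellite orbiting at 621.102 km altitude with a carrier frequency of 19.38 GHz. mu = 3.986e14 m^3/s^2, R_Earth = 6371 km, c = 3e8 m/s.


r = 6.992102e+06 m
v = sqrt(mu/r) = 7550.3098 m/s (worst-case radial velocity)
f = 19.38 GHz = 1.938e+10 Hz
fd = 2*f*v/c = 2*1.938e+10*7550.3098/3.0e+08
fd = 975500.0215 Hz

975500.0215 Hz


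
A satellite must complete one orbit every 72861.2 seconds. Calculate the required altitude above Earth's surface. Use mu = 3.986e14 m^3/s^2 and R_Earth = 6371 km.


T = 72861.2 s
r = (mu*T^2/(4*pi^2))^(1/3) = (3.986e14 * 72861.2^2 / (4*pi^2))^(1/3)
r = 3.7704229e+07 m = 37704.2291 km
alt = r - R_E = 37704.2291 - 6371 = 31333.2291 km

31333.2291 km


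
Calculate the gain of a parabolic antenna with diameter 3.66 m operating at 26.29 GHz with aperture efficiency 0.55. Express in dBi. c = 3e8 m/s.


lambda = c/f = 3e8 / 2.629e+10 = 0.01141118 m
G = eta*(pi*D/lambda)^2 = 0.55*(pi*3.66/0.01141118)^2
G = 558422.9627 (linear)
G = 10*log10(558422.9627) = 57.4696 dBi

57.4696 dBi


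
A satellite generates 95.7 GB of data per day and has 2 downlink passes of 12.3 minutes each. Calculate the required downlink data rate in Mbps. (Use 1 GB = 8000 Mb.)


total contact time = 2 * 12.3 * 60 = 1476.0000 s
data = 95.7 GB = 765600.0000 Mb
rate = 765600.0000 / 1476.0000 = 518.6992 Mbps

518.6992 Mbps


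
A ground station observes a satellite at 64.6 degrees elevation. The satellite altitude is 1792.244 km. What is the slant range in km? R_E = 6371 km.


h = 1792.244 km, el = 64.6 deg
d = -R_E*sin(el) + sqrt((R_E*sin(el))^2 + 2*R_E*h + h^2)
d = -6371.0000*sin(1.1275) + sqrt((6371.0000*0.9033353)^2 + 2*6371.0000*1792.244 + 1792.244^2)
d = 1937.0972 km

1937.0972 km


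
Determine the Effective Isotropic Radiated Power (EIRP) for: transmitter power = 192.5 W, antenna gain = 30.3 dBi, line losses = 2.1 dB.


Pt = 192.5 W = 22.8443 dBW
EIRP = Pt_dBW + Gt - losses = 22.8443 + 30.3 - 2.1 = 51.0443 dBW

51.0443 dBW


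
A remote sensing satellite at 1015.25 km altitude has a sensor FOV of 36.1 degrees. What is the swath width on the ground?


FOV = 36.1 deg = 0.6300639 rad
swath = 2 * alt * tan(FOV/2) = 2 * 1015.25 * tan(0.3150319)
swath = 2 * 1015.25 * 0.3258848
swath = 661.7090 km

661.7090 km


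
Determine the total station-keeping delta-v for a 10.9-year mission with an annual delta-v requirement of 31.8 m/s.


dV = rate * years = 31.8 * 10.9
dV = 346.6200 m/s

346.6200 m/s


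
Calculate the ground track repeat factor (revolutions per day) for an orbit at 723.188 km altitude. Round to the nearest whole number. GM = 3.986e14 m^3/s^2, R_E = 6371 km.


r = 7.094188e+06 m
T = 2*pi*sqrt(r^3/mu) = 5946.5526 s = 99.1092 min
revs/day = 1440 / 99.1092 = 14.5294
Rounded: 15 revolutions per day

15 revolutions per day


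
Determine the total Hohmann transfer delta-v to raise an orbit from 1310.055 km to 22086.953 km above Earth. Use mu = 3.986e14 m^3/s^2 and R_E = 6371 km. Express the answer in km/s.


r1 = 7681.0550 km = 7.681055e+06 m
r2 = 28457.9530 km = 2.8457953e+07 m
dv1 = sqrt(mu/r1)*(sqrt(2*r2/(r1+r2)) - 1) = 1836.6419 m/s
dv2 = sqrt(mu/r2)*(1 - sqrt(2*r1/(r1+r2))) = 1302.4627 m/s
total dv = |dv1| + |dv2| = 1836.6419 + 1302.4627 = 3139.1047 m/s = 3.1391 km/s

3.1391 km/s


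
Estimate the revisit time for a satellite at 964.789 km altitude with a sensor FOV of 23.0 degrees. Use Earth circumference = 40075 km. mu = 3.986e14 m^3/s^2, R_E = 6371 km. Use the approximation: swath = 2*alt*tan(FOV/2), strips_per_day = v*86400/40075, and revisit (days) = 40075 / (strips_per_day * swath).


swath = 2*964.789*tan(0.2007129) = 392.5771 km
v = sqrt(mu/r) = 7371.3194 m/s = 7.3713 km/s
strips/day = v*86400/40075 = 7.3713*86400/40075 = 15.8923
coverage/day = strips * swath = 15.8923 * 392.5771 = 6238.9339 km
revisit = 40075 / 6238.9339 = 6.4234 days

6.4234 days
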